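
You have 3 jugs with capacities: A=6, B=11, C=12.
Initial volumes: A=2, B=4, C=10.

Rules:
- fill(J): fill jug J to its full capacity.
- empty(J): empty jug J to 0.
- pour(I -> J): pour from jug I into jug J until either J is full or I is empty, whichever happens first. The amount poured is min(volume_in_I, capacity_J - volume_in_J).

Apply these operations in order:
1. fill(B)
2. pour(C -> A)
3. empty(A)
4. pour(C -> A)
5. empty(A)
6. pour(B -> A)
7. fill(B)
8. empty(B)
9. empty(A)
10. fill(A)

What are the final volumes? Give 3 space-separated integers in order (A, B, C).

Step 1: fill(B) -> (A=2 B=11 C=10)
Step 2: pour(C -> A) -> (A=6 B=11 C=6)
Step 3: empty(A) -> (A=0 B=11 C=6)
Step 4: pour(C -> A) -> (A=6 B=11 C=0)
Step 5: empty(A) -> (A=0 B=11 C=0)
Step 6: pour(B -> A) -> (A=6 B=5 C=0)
Step 7: fill(B) -> (A=6 B=11 C=0)
Step 8: empty(B) -> (A=6 B=0 C=0)
Step 9: empty(A) -> (A=0 B=0 C=0)
Step 10: fill(A) -> (A=6 B=0 C=0)

Answer: 6 0 0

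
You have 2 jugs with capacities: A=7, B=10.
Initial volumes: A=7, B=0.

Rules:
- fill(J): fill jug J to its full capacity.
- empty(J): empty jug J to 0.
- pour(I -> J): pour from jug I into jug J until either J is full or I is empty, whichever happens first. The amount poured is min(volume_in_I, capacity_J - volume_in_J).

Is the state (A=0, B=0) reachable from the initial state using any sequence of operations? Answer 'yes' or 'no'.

Answer: yes

Derivation:
BFS from (A=7, B=0):
  1. empty(A) -> (A=0 B=0)
Target reached → yes.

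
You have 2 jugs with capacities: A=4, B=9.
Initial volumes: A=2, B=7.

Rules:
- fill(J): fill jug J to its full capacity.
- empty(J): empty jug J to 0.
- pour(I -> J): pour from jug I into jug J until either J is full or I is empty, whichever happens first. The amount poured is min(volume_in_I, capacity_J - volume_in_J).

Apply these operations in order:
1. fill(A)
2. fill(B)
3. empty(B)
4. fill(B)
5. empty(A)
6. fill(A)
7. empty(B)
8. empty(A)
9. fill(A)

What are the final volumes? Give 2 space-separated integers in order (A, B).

Step 1: fill(A) -> (A=4 B=7)
Step 2: fill(B) -> (A=4 B=9)
Step 3: empty(B) -> (A=4 B=0)
Step 4: fill(B) -> (A=4 B=9)
Step 5: empty(A) -> (A=0 B=9)
Step 6: fill(A) -> (A=4 B=9)
Step 7: empty(B) -> (A=4 B=0)
Step 8: empty(A) -> (A=0 B=0)
Step 9: fill(A) -> (A=4 B=0)

Answer: 4 0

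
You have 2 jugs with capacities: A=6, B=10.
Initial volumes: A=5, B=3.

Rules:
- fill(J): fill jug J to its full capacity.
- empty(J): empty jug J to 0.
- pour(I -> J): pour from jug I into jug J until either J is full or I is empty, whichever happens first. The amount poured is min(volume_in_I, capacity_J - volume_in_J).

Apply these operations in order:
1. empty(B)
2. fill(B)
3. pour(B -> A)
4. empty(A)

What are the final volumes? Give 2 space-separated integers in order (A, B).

Step 1: empty(B) -> (A=5 B=0)
Step 2: fill(B) -> (A=5 B=10)
Step 3: pour(B -> A) -> (A=6 B=9)
Step 4: empty(A) -> (A=0 B=9)

Answer: 0 9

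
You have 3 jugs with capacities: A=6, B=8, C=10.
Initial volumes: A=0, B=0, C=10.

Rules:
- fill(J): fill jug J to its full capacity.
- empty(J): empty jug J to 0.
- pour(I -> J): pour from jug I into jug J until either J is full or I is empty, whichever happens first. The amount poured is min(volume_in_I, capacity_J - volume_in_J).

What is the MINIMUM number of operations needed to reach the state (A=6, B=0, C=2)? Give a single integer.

BFS from (A=0, B=0, C=10). One shortest path:
  1. fill(A) -> (A=6 B=0 C=10)
  2. pour(C -> B) -> (A=6 B=8 C=2)
  3. empty(B) -> (A=6 B=0 C=2)
Reached target in 3 moves.

Answer: 3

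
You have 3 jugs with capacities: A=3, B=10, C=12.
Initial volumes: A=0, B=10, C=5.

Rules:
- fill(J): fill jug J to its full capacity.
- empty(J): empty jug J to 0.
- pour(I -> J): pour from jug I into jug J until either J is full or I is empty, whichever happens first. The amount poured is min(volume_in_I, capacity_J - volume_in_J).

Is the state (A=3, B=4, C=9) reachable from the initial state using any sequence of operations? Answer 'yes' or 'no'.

Answer: yes

Derivation:
BFS from (A=0, B=10, C=5):
  1. fill(C) -> (A=0 B=10 C=12)
  2. pour(B -> A) -> (A=3 B=7 C=12)
  3. empty(A) -> (A=0 B=7 C=12)
  4. pour(B -> A) -> (A=3 B=4 C=12)
  5. empty(A) -> (A=0 B=4 C=12)
  6. pour(C -> A) -> (A=3 B=4 C=9)
Target reached → yes.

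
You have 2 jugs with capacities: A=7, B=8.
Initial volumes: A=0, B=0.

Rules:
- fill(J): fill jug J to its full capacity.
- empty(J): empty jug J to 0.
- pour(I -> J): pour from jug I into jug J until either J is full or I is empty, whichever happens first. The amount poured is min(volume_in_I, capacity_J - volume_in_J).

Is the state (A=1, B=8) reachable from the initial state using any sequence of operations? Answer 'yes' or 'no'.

Answer: yes

Derivation:
BFS from (A=0, B=0):
  1. fill(B) -> (A=0 B=8)
  2. pour(B -> A) -> (A=7 B=1)
  3. empty(A) -> (A=0 B=1)
  4. pour(B -> A) -> (A=1 B=0)
  5. fill(B) -> (A=1 B=8)
Target reached → yes.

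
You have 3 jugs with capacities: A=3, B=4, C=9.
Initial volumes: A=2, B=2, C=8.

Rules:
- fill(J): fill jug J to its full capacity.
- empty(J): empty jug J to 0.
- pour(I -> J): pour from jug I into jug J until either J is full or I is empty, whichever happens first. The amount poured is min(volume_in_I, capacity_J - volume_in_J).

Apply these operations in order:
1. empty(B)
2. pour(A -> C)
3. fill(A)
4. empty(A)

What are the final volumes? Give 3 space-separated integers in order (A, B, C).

Step 1: empty(B) -> (A=2 B=0 C=8)
Step 2: pour(A -> C) -> (A=1 B=0 C=9)
Step 3: fill(A) -> (A=3 B=0 C=9)
Step 4: empty(A) -> (A=0 B=0 C=9)

Answer: 0 0 9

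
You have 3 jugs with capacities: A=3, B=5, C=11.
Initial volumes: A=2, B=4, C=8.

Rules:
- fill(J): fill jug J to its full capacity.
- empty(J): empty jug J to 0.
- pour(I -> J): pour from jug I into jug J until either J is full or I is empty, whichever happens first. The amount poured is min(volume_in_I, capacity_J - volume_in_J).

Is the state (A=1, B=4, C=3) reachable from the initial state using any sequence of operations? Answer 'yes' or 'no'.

Answer: no

Derivation:
BFS explored all 209 reachable states.
Reachable set includes: (0,0,0), (0,0,1), (0,0,2), (0,0,3), (0,0,4), (0,0,5), (0,0,6), (0,0,7), (0,0,8), (0,0,9), (0,0,10), (0,0,11) ...
Target (A=1, B=4, C=3) not in reachable set → no.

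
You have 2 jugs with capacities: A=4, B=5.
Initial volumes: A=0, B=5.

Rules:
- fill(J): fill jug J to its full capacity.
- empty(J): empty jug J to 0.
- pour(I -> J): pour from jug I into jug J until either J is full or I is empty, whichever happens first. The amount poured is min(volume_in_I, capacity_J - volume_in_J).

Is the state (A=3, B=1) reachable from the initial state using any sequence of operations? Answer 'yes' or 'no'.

Answer: no

Derivation:
BFS explored all 18 reachable states.
Reachable set includes: (0,0), (0,1), (0,2), (0,3), (0,4), (0,5), (1,0), (1,5), (2,0), (2,5), (3,0), (3,5) ...
Target (A=3, B=1) not in reachable set → no.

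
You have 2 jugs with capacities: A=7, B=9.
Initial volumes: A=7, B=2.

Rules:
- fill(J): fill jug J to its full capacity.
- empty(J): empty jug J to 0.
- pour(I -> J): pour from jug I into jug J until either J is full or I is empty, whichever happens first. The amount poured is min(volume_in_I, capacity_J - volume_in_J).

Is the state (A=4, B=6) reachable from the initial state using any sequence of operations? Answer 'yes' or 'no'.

Answer: no

Derivation:
BFS explored all 32 reachable states.
Reachable set includes: (0,0), (0,1), (0,2), (0,3), (0,4), (0,5), (0,6), (0,7), (0,8), (0,9), (1,0), (1,9) ...
Target (A=4, B=6) not in reachable set → no.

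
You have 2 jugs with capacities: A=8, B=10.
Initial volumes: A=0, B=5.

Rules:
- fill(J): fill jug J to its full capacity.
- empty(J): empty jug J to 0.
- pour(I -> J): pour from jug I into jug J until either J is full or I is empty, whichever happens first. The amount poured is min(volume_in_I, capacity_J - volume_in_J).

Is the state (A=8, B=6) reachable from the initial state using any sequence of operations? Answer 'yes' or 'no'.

BFS from (A=0, B=5):
  1. fill(A) -> (A=8 B=5)
  2. empty(B) -> (A=8 B=0)
  3. pour(A -> B) -> (A=0 B=8)
  4. fill(A) -> (A=8 B=8)
  5. pour(A -> B) -> (A=6 B=10)
  6. empty(B) -> (A=6 B=0)
  7. pour(A -> B) -> (A=0 B=6)
  8. fill(A) -> (A=8 B=6)
Target reached → yes.

Answer: yes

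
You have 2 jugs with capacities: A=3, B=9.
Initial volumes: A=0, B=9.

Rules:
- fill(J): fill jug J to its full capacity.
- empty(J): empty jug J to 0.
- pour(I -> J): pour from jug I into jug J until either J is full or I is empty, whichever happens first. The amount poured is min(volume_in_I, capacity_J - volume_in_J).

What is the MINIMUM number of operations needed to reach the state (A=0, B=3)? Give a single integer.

Answer: 3

Derivation:
BFS from (A=0, B=9). One shortest path:
  1. fill(A) -> (A=3 B=9)
  2. empty(B) -> (A=3 B=0)
  3. pour(A -> B) -> (A=0 B=3)
Reached target in 3 moves.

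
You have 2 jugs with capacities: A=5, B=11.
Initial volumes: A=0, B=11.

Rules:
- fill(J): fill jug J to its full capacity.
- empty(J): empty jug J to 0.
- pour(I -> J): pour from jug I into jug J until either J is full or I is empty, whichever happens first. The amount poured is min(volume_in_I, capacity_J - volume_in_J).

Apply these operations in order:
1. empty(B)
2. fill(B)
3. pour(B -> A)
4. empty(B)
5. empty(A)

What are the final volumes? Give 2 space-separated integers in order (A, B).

Answer: 0 0

Derivation:
Step 1: empty(B) -> (A=0 B=0)
Step 2: fill(B) -> (A=0 B=11)
Step 3: pour(B -> A) -> (A=5 B=6)
Step 4: empty(B) -> (A=5 B=0)
Step 5: empty(A) -> (A=0 B=0)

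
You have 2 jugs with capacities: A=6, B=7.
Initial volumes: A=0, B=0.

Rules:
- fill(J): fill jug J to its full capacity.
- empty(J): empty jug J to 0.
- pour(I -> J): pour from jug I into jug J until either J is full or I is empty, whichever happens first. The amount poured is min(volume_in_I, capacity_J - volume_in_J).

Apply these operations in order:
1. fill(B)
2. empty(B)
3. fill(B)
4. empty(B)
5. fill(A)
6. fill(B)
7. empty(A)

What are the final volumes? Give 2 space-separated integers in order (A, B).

Answer: 0 7

Derivation:
Step 1: fill(B) -> (A=0 B=7)
Step 2: empty(B) -> (A=0 B=0)
Step 3: fill(B) -> (A=0 B=7)
Step 4: empty(B) -> (A=0 B=0)
Step 5: fill(A) -> (A=6 B=0)
Step 6: fill(B) -> (A=6 B=7)
Step 7: empty(A) -> (A=0 B=7)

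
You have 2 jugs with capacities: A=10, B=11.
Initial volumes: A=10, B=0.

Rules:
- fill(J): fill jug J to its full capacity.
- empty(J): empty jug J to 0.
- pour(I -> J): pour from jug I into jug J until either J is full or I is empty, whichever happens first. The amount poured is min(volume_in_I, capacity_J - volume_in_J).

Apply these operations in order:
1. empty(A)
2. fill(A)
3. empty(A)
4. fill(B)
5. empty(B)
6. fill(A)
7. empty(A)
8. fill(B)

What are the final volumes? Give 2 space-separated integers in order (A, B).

Step 1: empty(A) -> (A=0 B=0)
Step 2: fill(A) -> (A=10 B=0)
Step 3: empty(A) -> (A=0 B=0)
Step 4: fill(B) -> (A=0 B=11)
Step 5: empty(B) -> (A=0 B=0)
Step 6: fill(A) -> (A=10 B=0)
Step 7: empty(A) -> (A=0 B=0)
Step 8: fill(B) -> (A=0 B=11)

Answer: 0 11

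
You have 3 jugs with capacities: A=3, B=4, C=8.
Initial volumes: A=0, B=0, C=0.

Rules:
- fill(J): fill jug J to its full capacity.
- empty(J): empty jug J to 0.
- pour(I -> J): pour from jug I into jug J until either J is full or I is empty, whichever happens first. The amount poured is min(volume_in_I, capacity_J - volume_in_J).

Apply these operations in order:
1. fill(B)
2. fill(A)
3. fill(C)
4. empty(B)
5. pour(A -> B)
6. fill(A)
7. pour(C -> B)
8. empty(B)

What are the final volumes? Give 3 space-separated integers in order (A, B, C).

Answer: 3 0 7

Derivation:
Step 1: fill(B) -> (A=0 B=4 C=0)
Step 2: fill(A) -> (A=3 B=4 C=0)
Step 3: fill(C) -> (A=3 B=4 C=8)
Step 4: empty(B) -> (A=3 B=0 C=8)
Step 5: pour(A -> B) -> (A=0 B=3 C=8)
Step 6: fill(A) -> (A=3 B=3 C=8)
Step 7: pour(C -> B) -> (A=3 B=4 C=7)
Step 8: empty(B) -> (A=3 B=0 C=7)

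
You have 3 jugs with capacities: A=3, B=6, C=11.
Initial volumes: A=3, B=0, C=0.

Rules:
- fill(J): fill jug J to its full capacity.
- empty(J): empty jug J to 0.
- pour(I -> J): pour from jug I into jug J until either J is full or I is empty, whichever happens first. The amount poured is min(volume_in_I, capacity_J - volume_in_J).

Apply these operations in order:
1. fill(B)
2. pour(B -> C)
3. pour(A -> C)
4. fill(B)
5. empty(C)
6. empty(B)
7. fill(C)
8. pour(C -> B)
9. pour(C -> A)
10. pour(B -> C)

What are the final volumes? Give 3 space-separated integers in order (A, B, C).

Step 1: fill(B) -> (A=3 B=6 C=0)
Step 2: pour(B -> C) -> (A=3 B=0 C=6)
Step 3: pour(A -> C) -> (A=0 B=0 C=9)
Step 4: fill(B) -> (A=0 B=6 C=9)
Step 5: empty(C) -> (A=0 B=6 C=0)
Step 6: empty(B) -> (A=0 B=0 C=0)
Step 7: fill(C) -> (A=0 B=0 C=11)
Step 8: pour(C -> B) -> (A=0 B=6 C=5)
Step 9: pour(C -> A) -> (A=3 B=6 C=2)
Step 10: pour(B -> C) -> (A=3 B=0 C=8)

Answer: 3 0 8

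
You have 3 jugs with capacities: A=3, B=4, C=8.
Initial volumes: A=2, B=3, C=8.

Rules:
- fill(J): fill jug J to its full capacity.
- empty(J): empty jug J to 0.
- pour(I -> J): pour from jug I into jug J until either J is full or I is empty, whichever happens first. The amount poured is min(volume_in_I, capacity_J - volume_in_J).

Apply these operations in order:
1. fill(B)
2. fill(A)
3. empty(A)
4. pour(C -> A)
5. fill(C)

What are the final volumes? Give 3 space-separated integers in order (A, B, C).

Step 1: fill(B) -> (A=2 B=4 C=8)
Step 2: fill(A) -> (A=3 B=4 C=8)
Step 3: empty(A) -> (A=0 B=4 C=8)
Step 4: pour(C -> A) -> (A=3 B=4 C=5)
Step 5: fill(C) -> (A=3 B=4 C=8)

Answer: 3 4 8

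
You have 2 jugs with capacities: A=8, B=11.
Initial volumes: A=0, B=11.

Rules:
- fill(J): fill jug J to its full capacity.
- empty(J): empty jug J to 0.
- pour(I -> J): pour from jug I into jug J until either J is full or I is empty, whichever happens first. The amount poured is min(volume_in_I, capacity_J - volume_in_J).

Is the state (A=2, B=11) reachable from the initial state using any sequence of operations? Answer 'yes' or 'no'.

BFS from (A=0, B=11):
  1. fill(A) -> (A=8 B=11)
  2. empty(B) -> (A=8 B=0)
  3. pour(A -> B) -> (A=0 B=8)
  4. fill(A) -> (A=8 B=8)
  5. pour(A -> B) -> (A=5 B=11)
  6. empty(B) -> (A=5 B=0)
  7. pour(A -> B) -> (A=0 B=5)
  8. fill(A) -> (A=8 B=5)
  9. pour(A -> B) -> (A=2 B=11)
Target reached → yes.

Answer: yes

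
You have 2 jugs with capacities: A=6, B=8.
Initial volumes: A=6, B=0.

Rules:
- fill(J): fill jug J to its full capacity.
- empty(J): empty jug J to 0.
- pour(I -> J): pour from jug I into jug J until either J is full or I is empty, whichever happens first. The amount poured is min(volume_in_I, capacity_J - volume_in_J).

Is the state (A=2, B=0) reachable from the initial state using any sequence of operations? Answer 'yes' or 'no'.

Answer: yes

Derivation:
BFS from (A=6, B=0):
  1. empty(A) -> (A=0 B=0)
  2. fill(B) -> (A=0 B=8)
  3. pour(B -> A) -> (A=6 B=2)
  4. empty(A) -> (A=0 B=2)
  5. pour(B -> A) -> (A=2 B=0)
Target reached → yes.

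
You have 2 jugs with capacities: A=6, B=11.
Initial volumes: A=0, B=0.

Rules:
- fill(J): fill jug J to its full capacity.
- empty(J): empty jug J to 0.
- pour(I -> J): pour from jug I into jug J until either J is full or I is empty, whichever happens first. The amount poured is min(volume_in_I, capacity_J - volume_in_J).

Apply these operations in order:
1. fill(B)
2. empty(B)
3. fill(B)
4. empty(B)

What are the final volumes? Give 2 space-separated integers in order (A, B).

Step 1: fill(B) -> (A=0 B=11)
Step 2: empty(B) -> (A=0 B=0)
Step 3: fill(B) -> (A=0 B=11)
Step 4: empty(B) -> (A=0 B=0)

Answer: 0 0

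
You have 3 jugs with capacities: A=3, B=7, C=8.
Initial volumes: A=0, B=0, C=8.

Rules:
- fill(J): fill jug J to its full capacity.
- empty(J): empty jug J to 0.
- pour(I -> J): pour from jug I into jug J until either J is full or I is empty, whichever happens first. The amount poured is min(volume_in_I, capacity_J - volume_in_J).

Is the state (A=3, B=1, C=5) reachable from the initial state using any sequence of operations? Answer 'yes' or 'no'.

BFS from (A=0, B=0, C=8):
  1. pour(C -> B) -> (A=0 B=7 C=1)
  2. empty(B) -> (A=0 B=0 C=1)
  3. pour(C -> B) -> (A=0 B=1 C=0)
  4. fill(C) -> (A=0 B=1 C=8)
  5. pour(C -> A) -> (A=3 B=1 C=5)
Target reached → yes.

Answer: yes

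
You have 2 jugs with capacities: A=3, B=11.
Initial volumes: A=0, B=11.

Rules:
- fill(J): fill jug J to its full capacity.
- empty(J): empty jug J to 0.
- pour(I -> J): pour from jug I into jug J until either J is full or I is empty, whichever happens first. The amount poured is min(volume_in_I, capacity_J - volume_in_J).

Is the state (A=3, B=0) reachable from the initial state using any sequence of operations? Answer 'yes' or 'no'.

BFS from (A=0, B=11):
  1. fill(A) -> (A=3 B=11)
  2. empty(B) -> (A=3 B=0)
Target reached → yes.

Answer: yes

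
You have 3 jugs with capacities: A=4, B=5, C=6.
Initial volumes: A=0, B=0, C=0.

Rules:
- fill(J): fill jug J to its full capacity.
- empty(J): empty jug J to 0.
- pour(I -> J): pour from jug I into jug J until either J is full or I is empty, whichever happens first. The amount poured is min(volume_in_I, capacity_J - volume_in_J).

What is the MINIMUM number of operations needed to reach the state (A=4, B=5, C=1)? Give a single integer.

BFS from (A=0, B=0, C=0). One shortest path:
  1. fill(A) -> (A=4 B=0 C=0)
  2. fill(C) -> (A=4 B=0 C=6)
  3. pour(C -> B) -> (A=4 B=5 C=1)
Reached target in 3 moves.

Answer: 3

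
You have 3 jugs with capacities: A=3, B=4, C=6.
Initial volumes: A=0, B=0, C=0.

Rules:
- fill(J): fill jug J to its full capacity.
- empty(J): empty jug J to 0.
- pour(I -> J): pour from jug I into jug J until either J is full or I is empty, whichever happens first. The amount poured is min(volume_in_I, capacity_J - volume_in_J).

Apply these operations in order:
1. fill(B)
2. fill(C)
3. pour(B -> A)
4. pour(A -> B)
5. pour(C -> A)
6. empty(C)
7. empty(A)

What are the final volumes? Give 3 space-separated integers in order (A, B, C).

Step 1: fill(B) -> (A=0 B=4 C=0)
Step 2: fill(C) -> (A=0 B=4 C=6)
Step 3: pour(B -> A) -> (A=3 B=1 C=6)
Step 4: pour(A -> B) -> (A=0 B=4 C=6)
Step 5: pour(C -> A) -> (A=3 B=4 C=3)
Step 6: empty(C) -> (A=3 B=4 C=0)
Step 7: empty(A) -> (A=0 B=4 C=0)

Answer: 0 4 0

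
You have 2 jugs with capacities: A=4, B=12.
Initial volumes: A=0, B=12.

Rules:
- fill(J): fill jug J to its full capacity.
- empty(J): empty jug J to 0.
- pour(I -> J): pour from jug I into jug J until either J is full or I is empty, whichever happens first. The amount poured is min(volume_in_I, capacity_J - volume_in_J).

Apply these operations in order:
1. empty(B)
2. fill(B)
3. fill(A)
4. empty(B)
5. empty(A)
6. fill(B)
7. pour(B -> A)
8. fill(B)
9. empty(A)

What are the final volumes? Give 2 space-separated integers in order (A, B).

Answer: 0 12

Derivation:
Step 1: empty(B) -> (A=0 B=0)
Step 2: fill(B) -> (A=0 B=12)
Step 3: fill(A) -> (A=4 B=12)
Step 4: empty(B) -> (A=4 B=0)
Step 5: empty(A) -> (A=0 B=0)
Step 6: fill(B) -> (A=0 B=12)
Step 7: pour(B -> A) -> (A=4 B=8)
Step 8: fill(B) -> (A=4 B=12)
Step 9: empty(A) -> (A=0 B=12)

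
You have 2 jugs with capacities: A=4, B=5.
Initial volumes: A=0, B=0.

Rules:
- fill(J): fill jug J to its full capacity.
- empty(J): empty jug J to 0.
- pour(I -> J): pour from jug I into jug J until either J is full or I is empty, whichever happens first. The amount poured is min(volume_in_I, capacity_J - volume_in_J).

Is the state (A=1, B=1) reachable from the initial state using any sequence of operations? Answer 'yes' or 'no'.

BFS explored all 18 reachable states.
Reachable set includes: (0,0), (0,1), (0,2), (0,3), (0,4), (0,5), (1,0), (1,5), (2,0), (2,5), (3,0), (3,5) ...
Target (A=1, B=1) not in reachable set → no.

Answer: no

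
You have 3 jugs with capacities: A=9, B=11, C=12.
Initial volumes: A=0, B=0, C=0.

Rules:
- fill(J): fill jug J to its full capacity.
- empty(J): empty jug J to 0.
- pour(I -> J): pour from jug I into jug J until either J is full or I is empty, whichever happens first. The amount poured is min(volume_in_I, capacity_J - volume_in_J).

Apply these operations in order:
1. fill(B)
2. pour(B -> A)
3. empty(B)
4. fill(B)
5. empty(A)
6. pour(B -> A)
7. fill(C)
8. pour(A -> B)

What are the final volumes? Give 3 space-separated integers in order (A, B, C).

Answer: 0 11 12

Derivation:
Step 1: fill(B) -> (A=0 B=11 C=0)
Step 2: pour(B -> A) -> (A=9 B=2 C=0)
Step 3: empty(B) -> (A=9 B=0 C=0)
Step 4: fill(B) -> (A=9 B=11 C=0)
Step 5: empty(A) -> (A=0 B=11 C=0)
Step 6: pour(B -> A) -> (A=9 B=2 C=0)
Step 7: fill(C) -> (A=9 B=2 C=12)
Step 8: pour(A -> B) -> (A=0 B=11 C=12)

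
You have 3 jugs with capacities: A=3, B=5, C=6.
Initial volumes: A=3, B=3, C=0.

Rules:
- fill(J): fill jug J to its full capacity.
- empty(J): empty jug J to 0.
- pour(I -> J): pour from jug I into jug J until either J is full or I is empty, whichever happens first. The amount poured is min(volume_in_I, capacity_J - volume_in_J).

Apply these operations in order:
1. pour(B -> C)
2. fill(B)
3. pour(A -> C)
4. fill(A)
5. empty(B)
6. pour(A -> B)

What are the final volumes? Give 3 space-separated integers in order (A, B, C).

Step 1: pour(B -> C) -> (A=3 B=0 C=3)
Step 2: fill(B) -> (A=3 B=5 C=3)
Step 3: pour(A -> C) -> (A=0 B=5 C=6)
Step 4: fill(A) -> (A=3 B=5 C=6)
Step 5: empty(B) -> (A=3 B=0 C=6)
Step 6: pour(A -> B) -> (A=0 B=3 C=6)

Answer: 0 3 6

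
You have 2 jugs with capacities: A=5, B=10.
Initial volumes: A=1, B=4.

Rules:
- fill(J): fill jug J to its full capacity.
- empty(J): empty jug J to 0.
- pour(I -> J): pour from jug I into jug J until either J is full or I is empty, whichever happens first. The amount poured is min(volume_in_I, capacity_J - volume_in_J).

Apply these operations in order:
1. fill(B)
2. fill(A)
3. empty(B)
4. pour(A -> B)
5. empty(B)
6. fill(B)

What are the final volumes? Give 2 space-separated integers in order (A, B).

Step 1: fill(B) -> (A=1 B=10)
Step 2: fill(A) -> (A=5 B=10)
Step 3: empty(B) -> (A=5 B=0)
Step 4: pour(A -> B) -> (A=0 B=5)
Step 5: empty(B) -> (A=0 B=0)
Step 6: fill(B) -> (A=0 B=10)

Answer: 0 10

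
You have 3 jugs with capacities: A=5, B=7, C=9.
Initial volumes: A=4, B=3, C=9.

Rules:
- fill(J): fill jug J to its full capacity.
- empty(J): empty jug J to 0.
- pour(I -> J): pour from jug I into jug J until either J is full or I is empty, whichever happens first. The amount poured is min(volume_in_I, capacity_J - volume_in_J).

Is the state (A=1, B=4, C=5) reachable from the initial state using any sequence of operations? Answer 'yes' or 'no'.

Answer: no

Derivation:
BFS explored all 288 reachable states.
Reachable set includes: (0,0,0), (0,0,1), (0,0,2), (0,0,3), (0,0,4), (0,0,5), (0,0,6), (0,0,7), (0,0,8), (0,0,9), (0,1,0), (0,1,1) ...
Target (A=1, B=4, C=5) not in reachable set → no.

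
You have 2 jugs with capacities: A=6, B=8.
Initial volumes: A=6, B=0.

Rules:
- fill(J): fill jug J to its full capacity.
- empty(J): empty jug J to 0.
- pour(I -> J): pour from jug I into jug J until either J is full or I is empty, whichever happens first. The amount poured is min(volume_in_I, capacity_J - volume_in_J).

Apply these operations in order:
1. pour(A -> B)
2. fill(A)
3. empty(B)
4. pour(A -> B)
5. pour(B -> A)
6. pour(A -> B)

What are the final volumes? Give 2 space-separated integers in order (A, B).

Answer: 0 6

Derivation:
Step 1: pour(A -> B) -> (A=0 B=6)
Step 2: fill(A) -> (A=6 B=6)
Step 3: empty(B) -> (A=6 B=0)
Step 4: pour(A -> B) -> (A=0 B=6)
Step 5: pour(B -> A) -> (A=6 B=0)
Step 6: pour(A -> B) -> (A=0 B=6)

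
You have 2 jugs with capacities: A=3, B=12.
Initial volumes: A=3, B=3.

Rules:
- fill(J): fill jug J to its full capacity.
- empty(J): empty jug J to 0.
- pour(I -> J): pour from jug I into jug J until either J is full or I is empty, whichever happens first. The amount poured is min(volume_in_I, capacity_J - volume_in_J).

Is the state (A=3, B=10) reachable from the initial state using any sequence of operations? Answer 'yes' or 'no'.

BFS explored all 10 reachable states.
Reachable set includes: (0,0), (0,3), (0,6), (0,9), (0,12), (3,0), (3,3), (3,6), (3,9), (3,12)
Target (A=3, B=10) not in reachable set → no.

Answer: no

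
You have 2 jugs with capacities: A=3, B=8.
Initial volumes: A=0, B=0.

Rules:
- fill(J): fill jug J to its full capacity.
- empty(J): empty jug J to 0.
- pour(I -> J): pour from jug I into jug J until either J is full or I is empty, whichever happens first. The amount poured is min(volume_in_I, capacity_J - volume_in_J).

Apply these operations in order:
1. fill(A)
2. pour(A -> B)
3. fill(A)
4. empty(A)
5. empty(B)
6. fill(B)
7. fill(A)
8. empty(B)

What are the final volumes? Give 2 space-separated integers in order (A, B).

Answer: 3 0

Derivation:
Step 1: fill(A) -> (A=3 B=0)
Step 2: pour(A -> B) -> (A=0 B=3)
Step 3: fill(A) -> (A=3 B=3)
Step 4: empty(A) -> (A=0 B=3)
Step 5: empty(B) -> (A=0 B=0)
Step 6: fill(B) -> (A=0 B=8)
Step 7: fill(A) -> (A=3 B=8)
Step 8: empty(B) -> (A=3 B=0)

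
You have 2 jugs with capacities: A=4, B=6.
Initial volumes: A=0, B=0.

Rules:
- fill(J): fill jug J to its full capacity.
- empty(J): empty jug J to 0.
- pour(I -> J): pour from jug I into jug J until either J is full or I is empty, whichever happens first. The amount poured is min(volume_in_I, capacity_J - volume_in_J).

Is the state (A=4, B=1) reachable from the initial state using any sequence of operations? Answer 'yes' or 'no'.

Answer: no

Derivation:
BFS explored all 10 reachable states.
Reachable set includes: (0,0), (0,2), (0,4), (0,6), (2,0), (2,6), (4,0), (4,2), (4,4), (4,6)
Target (A=4, B=1) not in reachable set → no.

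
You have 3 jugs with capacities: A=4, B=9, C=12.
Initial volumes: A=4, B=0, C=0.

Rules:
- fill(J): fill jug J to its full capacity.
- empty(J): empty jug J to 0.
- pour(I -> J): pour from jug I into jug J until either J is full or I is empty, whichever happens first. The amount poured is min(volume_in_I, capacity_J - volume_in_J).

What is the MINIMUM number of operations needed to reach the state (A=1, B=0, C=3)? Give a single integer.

Answer: 5

Derivation:
BFS from (A=4, B=0, C=0). One shortest path:
  1. fill(B) -> (A=4 B=9 C=0)
  2. pour(B -> C) -> (A=4 B=0 C=9)
  3. pour(A -> C) -> (A=1 B=0 C=12)
  4. pour(C -> B) -> (A=1 B=9 C=3)
  5. empty(B) -> (A=1 B=0 C=3)
Reached target in 5 moves.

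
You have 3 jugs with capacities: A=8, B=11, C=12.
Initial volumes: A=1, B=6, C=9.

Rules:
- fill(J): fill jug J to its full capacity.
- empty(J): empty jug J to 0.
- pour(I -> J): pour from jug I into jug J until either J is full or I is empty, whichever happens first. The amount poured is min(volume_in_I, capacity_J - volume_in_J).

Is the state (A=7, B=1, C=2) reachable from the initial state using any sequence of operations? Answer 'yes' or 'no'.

Answer: no

Derivation:
BFS explored all 635 reachable states.
Reachable set includes: (0,0,0), (0,0,1), (0,0,2), (0,0,3), (0,0,4), (0,0,5), (0,0,6), (0,0,7), (0,0,8), (0,0,9), (0,0,10), (0,0,11) ...
Target (A=7, B=1, C=2) not in reachable set → no.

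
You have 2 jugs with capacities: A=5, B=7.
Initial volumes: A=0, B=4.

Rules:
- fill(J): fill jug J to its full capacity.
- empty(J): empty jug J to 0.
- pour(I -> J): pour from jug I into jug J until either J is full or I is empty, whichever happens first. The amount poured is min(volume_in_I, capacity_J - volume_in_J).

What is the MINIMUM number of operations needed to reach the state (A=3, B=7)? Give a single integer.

BFS from (A=0, B=4). One shortest path:
  1. fill(A) -> (A=5 B=4)
  2. empty(B) -> (A=5 B=0)
  3. pour(A -> B) -> (A=0 B=5)
  4. fill(A) -> (A=5 B=5)
  5. pour(A -> B) -> (A=3 B=7)
Reached target in 5 moves.

Answer: 5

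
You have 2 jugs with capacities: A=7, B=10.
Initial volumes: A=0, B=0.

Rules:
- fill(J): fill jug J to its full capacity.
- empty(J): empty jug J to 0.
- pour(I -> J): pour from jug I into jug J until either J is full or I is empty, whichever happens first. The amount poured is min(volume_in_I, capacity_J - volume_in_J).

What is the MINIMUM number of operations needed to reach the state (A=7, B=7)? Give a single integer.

BFS from (A=0, B=0). One shortest path:
  1. fill(A) -> (A=7 B=0)
  2. pour(A -> B) -> (A=0 B=7)
  3. fill(A) -> (A=7 B=7)
Reached target in 3 moves.

Answer: 3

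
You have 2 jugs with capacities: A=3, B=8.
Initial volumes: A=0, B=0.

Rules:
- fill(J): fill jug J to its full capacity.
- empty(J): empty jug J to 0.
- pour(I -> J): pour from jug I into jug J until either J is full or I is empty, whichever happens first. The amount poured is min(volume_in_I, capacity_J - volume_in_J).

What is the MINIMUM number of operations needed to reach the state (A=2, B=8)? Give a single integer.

Answer: 7

Derivation:
BFS from (A=0, B=0). One shortest path:
  1. fill(B) -> (A=0 B=8)
  2. pour(B -> A) -> (A=3 B=5)
  3. empty(A) -> (A=0 B=5)
  4. pour(B -> A) -> (A=3 B=2)
  5. empty(A) -> (A=0 B=2)
  6. pour(B -> A) -> (A=2 B=0)
  7. fill(B) -> (A=2 B=8)
Reached target in 7 moves.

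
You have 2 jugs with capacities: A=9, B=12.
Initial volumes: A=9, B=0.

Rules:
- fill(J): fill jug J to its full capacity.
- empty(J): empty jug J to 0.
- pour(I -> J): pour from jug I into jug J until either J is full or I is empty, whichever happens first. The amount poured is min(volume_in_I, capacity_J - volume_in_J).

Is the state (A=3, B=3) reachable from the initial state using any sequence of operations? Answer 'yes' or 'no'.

BFS explored all 14 reachable states.
Reachable set includes: (0,0), (0,3), (0,6), (0,9), (0,12), (3,0), (3,12), (6,0), (6,12), (9,0), (9,3), (9,6) ...
Target (A=3, B=3) not in reachable set → no.

Answer: no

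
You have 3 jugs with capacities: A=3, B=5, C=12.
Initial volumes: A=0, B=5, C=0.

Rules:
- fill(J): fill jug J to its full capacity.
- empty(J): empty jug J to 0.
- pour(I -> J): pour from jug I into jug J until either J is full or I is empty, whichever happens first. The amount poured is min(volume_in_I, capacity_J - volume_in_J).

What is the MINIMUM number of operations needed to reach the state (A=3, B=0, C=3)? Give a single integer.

Answer: 4

Derivation:
BFS from (A=0, B=5, C=0). One shortest path:
  1. fill(A) -> (A=3 B=5 C=0)
  2. empty(B) -> (A=3 B=0 C=0)
  3. pour(A -> C) -> (A=0 B=0 C=3)
  4. fill(A) -> (A=3 B=0 C=3)
Reached target in 4 moves.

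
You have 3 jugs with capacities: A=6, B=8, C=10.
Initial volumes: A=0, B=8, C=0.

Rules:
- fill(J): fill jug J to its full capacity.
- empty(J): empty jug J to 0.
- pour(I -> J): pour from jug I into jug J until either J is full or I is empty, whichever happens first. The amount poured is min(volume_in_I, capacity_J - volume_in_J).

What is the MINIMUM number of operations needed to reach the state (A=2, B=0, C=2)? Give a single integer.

Answer: 6

Derivation:
BFS from (A=0, B=8, C=0). One shortest path:
  1. fill(A) -> (A=6 B=8 C=0)
  2. pour(A -> C) -> (A=0 B=8 C=6)
  3. pour(B -> A) -> (A=6 B=2 C=6)
  4. pour(A -> C) -> (A=2 B=2 C=10)
  5. empty(C) -> (A=2 B=2 C=0)
  6. pour(B -> C) -> (A=2 B=0 C=2)
Reached target in 6 moves.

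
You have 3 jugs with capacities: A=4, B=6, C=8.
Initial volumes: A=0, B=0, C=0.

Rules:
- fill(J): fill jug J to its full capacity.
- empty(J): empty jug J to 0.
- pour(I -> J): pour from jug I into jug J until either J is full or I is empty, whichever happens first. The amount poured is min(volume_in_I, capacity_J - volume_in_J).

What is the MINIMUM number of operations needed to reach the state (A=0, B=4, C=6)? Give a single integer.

BFS from (A=0, B=0, C=0). One shortest path:
  1. fill(A) -> (A=4 B=0 C=0)
  2. fill(B) -> (A=4 B=6 C=0)
  3. pour(B -> C) -> (A=4 B=0 C=6)
  4. pour(A -> B) -> (A=0 B=4 C=6)
Reached target in 4 moves.

Answer: 4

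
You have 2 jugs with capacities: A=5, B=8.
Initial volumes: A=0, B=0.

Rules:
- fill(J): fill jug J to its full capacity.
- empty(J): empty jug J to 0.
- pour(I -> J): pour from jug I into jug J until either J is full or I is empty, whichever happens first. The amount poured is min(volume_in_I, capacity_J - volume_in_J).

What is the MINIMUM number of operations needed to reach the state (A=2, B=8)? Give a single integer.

Answer: 4

Derivation:
BFS from (A=0, B=0). One shortest path:
  1. fill(A) -> (A=5 B=0)
  2. pour(A -> B) -> (A=0 B=5)
  3. fill(A) -> (A=5 B=5)
  4. pour(A -> B) -> (A=2 B=8)
Reached target in 4 moves.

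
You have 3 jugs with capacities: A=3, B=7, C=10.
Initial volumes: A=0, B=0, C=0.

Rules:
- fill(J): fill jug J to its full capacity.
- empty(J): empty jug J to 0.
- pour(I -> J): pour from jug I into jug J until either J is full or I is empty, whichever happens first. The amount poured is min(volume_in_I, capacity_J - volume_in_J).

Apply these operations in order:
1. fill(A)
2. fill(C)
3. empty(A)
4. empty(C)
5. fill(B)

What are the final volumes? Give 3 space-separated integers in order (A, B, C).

Step 1: fill(A) -> (A=3 B=0 C=0)
Step 2: fill(C) -> (A=3 B=0 C=10)
Step 3: empty(A) -> (A=0 B=0 C=10)
Step 4: empty(C) -> (A=0 B=0 C=0)
Step 5: fill(B) -> (A=0 B=7 C=0)

Answer: 0 7 0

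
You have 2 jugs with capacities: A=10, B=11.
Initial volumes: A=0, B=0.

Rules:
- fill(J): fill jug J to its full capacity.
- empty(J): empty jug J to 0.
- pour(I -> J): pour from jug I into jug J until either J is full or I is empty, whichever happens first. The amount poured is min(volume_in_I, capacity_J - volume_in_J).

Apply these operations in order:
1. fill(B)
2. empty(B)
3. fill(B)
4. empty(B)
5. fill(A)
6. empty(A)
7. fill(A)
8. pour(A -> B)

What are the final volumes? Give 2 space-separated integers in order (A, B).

Answer: 0 10

Derivation:
Step 1: fill(B) -> (A=0 B=11)
Step 2: empty(B) -> (A=0 B=0)
Step 3: fill(B) -> (A=0 B=11)
Step 4: empty(B) -> (A=0 B=0)
Step 5: fill(A) -> (A=10 B=0)
Step 6: empty(A) -> (A=0 B=0)
Step 7: fill(A) -> (A=10 B=0)
Step 8: pour(A -> B) -> (A=0 B=10)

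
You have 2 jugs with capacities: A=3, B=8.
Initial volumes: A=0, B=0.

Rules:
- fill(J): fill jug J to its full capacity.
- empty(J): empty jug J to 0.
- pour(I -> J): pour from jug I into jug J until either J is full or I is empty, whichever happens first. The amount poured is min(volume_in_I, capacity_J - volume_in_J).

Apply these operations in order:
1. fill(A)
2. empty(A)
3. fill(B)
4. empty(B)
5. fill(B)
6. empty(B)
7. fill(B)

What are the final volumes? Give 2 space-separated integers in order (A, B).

Step 1: fill(A) -> (A=3 B=0)
Step 2: empty(A) -> (A=0 B=0)
Step 3: fill(B) -> (A=0 B=8)
Step 4: empty(B) -> (A=0 B=0)
Step 5: fill(B) -> (A=0 B=8)
Step 6: empty(B) -> (A=0 B=0)
Step 7: fill(B) -> (A=0 B=8)

Answer: 0 8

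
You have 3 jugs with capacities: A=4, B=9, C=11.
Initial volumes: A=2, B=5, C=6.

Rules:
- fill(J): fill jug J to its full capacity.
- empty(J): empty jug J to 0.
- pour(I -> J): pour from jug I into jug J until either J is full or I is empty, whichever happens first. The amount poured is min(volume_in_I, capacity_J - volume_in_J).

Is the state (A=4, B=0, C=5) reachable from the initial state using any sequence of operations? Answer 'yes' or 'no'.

BFS from (A=2, B=5, C=6):
  1. fill(A) -> (A=4 B=5 C=6)
  2. empty(C) -> (A=4 B=5 C=0)
  3. pour(B -> C) -> (A=4 B=0 C=5)
Target reached → yes.

Answer: yes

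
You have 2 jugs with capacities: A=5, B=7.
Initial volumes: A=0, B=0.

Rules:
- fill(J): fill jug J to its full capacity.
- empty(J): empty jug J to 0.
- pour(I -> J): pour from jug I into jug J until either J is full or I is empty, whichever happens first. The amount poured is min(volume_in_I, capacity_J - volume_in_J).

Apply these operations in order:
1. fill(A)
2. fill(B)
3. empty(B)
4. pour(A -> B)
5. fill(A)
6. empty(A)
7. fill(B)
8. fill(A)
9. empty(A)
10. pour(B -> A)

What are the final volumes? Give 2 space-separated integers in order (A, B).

Step 1: fill(A) -> (A=5 B=0)
Step 2: fill(B) -> (A=5 B=7)
Step 3: empty(B) -> (A=5 B=0)
Step 4: pour(A -> B) -> (A=0 B=5)
Step 5: fill(A) -> (A=5 B=5)
Step 6: empty(A) -> (A=0 B=5)
Step 7: fill(B) -> (A=0 B=7)
Step 8: fill(A) -> (A=5 B=7)
Step 9: empty(A) -> (A=0 B=7)
Step 10: pour(B -> A) -> (A=5 B=2)

Answer: 5 2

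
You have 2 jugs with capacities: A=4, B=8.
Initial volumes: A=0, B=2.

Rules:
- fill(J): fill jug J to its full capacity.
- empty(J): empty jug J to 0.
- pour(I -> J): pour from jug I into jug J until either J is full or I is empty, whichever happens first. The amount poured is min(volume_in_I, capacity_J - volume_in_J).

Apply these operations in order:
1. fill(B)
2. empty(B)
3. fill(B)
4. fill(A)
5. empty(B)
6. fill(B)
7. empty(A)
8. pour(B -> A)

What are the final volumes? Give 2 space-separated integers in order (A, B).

Step 1: fill(B) -> (A=0 B=8)
Step 2: empty(B) -> (A=0 B=0)
Step 3: fill(B) -> (A=0 B=8)
Step 4: fill(A) -> (A=4 B=8)
Step 5: empty(B) -> (A=4 B=0)
Step 6: fill(B) -> (A=4 B=8)
Step 7: empty(A) -> (A=0 B=8)
Step 8: pour(B -> A) -> (A=4 B=4)

Answer: 4 4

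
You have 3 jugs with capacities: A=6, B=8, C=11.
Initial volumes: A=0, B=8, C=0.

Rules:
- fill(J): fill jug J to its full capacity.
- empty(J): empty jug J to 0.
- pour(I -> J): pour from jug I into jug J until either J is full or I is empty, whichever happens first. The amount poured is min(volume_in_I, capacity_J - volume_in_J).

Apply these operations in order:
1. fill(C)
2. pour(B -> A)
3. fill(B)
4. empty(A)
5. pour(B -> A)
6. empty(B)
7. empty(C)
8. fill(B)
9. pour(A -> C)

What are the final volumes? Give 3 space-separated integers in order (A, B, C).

Step 1: fill(C) -> (A=0 B=8 C=11)
Step 2: pour(B -> A) -> (A=6 B=2 C=11)
Step 3: fill(B) -> (A=6 B=8 C=11)
Step 4: empty(A) -> (A=0 B=8 C=11)
Step 5: pour(B -> A) -> (A=6 B=2 C=11)
Step 6: empty(B) -> (A=6 B=0 C=11)
Step 7: empty(C) -> (A=6 B=0 C=0)
Step 8: fill(B) -> (A=6 B=8 C=0)
Step 9: pour(A -> C) -> (A=0 B=8 C=6)

Answer: 0 8 6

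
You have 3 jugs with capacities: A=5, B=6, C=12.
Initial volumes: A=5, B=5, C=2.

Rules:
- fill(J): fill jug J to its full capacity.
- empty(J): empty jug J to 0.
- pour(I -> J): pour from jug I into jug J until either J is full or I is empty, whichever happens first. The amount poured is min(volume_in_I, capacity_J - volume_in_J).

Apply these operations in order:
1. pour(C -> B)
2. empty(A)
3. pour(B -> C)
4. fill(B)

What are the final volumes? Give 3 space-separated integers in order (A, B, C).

Answer: 0 6 7

Derivation:
Step 1: pour(C -> B) -> (A=5 B=6 C=1)
Step 2: empty(A) -> (A=0 B=6 C=1)
Step 3: pour(B -> C) -> (A=0 B=0 C=7)
Step 4: fill(B) -> (A=0 B=6 C=7)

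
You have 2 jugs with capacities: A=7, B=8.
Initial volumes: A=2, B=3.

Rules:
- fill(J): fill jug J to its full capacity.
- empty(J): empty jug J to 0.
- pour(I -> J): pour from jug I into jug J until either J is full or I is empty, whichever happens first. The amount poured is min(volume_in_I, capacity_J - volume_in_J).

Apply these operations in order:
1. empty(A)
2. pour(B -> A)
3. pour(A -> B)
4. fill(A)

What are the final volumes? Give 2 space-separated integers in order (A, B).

Step 1: empty(A) -> (A=0 B=3)
Step 2: pour(B -> A) -> (A=3 B=0)
Step 3: pour(A -> B) -> (A=0 B=3)
Step 4: fill(A) -> (A=7 B=3)

Answer: 7 3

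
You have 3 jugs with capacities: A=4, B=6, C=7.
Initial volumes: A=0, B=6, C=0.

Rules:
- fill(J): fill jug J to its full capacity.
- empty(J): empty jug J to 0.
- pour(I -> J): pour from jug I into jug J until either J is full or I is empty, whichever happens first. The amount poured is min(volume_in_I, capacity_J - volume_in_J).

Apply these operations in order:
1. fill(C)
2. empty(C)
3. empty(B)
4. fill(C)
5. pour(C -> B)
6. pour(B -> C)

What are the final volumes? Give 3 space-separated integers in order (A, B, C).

Step 1: fill(C) -> (A=0 B=6 C=7)
Step 2: empty(C) -> (A=0 B=6 C=0)
Step 3: empty(B) -> (A=0 B=0 C=0)
Step 4: fill(C) -> (A=0 B=0 C=7)
Step 5: pour(C -> B) -> (A=0 B=6 C=1)
Step 6: pour(B -> C) -> (A=0 B=0 C=7)

Answer: 0 0 7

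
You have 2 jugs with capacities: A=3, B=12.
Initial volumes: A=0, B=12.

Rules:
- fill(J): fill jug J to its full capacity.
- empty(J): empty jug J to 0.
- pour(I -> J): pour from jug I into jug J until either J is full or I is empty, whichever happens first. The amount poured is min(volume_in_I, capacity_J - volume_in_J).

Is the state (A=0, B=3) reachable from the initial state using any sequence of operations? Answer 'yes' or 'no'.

Answer: yes

Derivation:
BFS from (A=0, B=12):
  1. fill(A) -> (A=3 B=12)
  2. empty(B) -> (A=3 B=0)
  3. pour(A -> B) -> (A=0 B=3)
Target reached → yes.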